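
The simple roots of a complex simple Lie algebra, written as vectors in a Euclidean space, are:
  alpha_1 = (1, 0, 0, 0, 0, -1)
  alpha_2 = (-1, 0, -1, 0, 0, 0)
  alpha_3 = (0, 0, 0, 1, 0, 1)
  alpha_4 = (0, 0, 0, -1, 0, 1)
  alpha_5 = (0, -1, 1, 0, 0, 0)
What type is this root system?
Compute the Cartan integers a_ij = 2(alpha_i, alpha_j)/(alpha_j, alpha_j); the resulting 5x5 Cartan matrix is
[[2, -1, -1, -1, 0], [-1, 2, 0, 0, -1], [-1, 0, 2, 0, 0], [-1, 0, 0, 2, 0], [0, -1, 0, 0, 2]].
All simple roots have the same length, so the diagram is simply laced. The associated Dynkin diagram is a chain of 3 nodes with a fork of two nodes at one end (D_5), so the type is D_5 (the algebra so(10)).

D_5 (so(10))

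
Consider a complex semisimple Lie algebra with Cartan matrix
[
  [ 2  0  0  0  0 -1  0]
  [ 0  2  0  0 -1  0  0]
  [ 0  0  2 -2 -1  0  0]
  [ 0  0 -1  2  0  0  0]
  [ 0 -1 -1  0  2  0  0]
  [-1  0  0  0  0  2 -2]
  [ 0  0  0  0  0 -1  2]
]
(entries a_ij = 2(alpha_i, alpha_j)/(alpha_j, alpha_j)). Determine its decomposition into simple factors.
type B_3 + type B_4

The diagram associated to this matrix has two connected components: the simple roots {alpha_1, alpha_6, alpha_7} form a chain of 3 nodes with a double edge at one end; the terminal node there is the unique short simple root (B_3), and {alpha_2, alpha_3, alpha_4, alpha_5} form a chain of 4 nodes with a double edge at one end; the terminal node there is the unique short simple root (B_4). A semisimple Lie algebra decomposes uniquely as the direct sum of simple ideals, one per connected component of its Dynkin diagram, so g ≅ B_3 ⊕ B_4 (dimension 21 + 36 = 57).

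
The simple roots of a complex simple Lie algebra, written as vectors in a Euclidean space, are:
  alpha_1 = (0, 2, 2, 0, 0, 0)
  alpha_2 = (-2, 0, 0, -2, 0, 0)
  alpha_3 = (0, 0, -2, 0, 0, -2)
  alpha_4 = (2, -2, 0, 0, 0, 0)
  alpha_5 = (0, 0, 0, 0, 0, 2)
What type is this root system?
type B_5

Compute the Cartan integers a_ij = 2(alpha_i, alpha_j)/(alpha_j, alpha_j); the resulting 5x5 Cartan matrix is
[[2, 0, -1, -1, 0], [0, 2, 0, -1, 0], [-1, 0, 2, 0, -2], [-1, -1, 0, 2, 0], [0, 0, -1, 0, 2]].
The roots have two lengths (squared-length ratio 2:1); the short ones are alpha_{5}. The associated Dynkin diagram is a chain of 5 nodes with a double edge at one end; the terminal node there is the unique short simple root (B_5), so the type is B_5 (the algebra so(11)).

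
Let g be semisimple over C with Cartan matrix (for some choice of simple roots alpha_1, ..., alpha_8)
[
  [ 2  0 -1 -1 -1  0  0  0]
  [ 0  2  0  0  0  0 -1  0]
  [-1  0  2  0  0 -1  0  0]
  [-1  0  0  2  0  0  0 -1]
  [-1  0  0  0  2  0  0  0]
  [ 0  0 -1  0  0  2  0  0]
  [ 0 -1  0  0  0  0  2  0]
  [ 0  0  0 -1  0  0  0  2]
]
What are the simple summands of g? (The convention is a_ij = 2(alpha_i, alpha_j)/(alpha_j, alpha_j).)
A2 + E6

The diagram associated to this matrix has two connected components: the simple roots {alpha_2, alpha_7} form a chain of 2 nodes with single edges (A_2), and {alpha_1, alpha_3, alpha_4, alpha_5, alpha_6, alpha_8} form a chain of 5 nodes with one extra node attached to the third node from one end (E_6). A semisimple Lie algebra decomposes uniquely as the direct sum of simple ideals, one per connected component of its Dynkin diagram, so g ≅ A_2 ⊕ E_6 (dimension 8 + 78 = 86).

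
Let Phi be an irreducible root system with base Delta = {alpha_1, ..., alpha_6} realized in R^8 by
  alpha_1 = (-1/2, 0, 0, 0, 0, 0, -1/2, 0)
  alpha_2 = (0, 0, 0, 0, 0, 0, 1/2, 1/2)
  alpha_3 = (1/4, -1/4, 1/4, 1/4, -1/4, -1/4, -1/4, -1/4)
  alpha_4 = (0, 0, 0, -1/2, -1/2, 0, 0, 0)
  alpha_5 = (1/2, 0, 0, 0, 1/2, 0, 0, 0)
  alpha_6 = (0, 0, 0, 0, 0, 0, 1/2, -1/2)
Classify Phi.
E_6

Compute the Cartan integers a_ij = 2(alpha_i, alpha_j)/(alpha_j, alpha_j); the resulting 6x6 Cartan matrix is
[[2, -1, 0, 0, -1, -1], [-1, 2, -1, 0, 0, 0], [0, -1, 2, 0, 0, 0], [0, 0, 0, 2, -1, 0], [-1, 0, 0, -1, 2, 0], [-1, 0, 0, 0, 0, 2]].
All simple roots have the same length, so the diagram is simply laced. The associated Dynkin diagram is a chain of 5 nodes with one extra node attached to the third node from one end (E_6), so the type is E_6.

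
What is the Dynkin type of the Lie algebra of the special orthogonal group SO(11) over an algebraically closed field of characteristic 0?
B_5

This is so(11) with 11 odd, which has dimension 11(11-1)/2 = 55 and rank (11-1)/2 = 5. In the classification of classical Lie algebras, the orthogonal algebra so(2n+1) in an odd number of variables has type B_n; here n = 5, so the Dynkin diagram is a chain of 5 nodes with a double edge at one end; the terminal node there is the unique short simple root (B_5). Hence the type is B_5.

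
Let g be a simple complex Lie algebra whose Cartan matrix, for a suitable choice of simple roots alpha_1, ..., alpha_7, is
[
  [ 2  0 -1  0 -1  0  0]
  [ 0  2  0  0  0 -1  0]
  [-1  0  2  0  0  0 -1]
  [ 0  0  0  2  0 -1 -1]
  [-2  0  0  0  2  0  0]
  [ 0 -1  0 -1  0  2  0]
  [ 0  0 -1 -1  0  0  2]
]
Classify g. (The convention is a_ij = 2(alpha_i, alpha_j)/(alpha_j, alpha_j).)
The matrix has rank 7 with 2's on the diagonal. Reading the off-diagonal entries as Dynkin edges (a single edge where a_ij = a_ji = -1; a double or triple edge where a_ij * a_ji = 2 or 3), the diagram is a chain of 7 nodes with a double edge at one end; the terminal node there is the unique long simple root (C_7). One simple-root ordering that puts it in standard form is (alpha_2, alpha_6, alpha_4, alpha_7, alpha_3, alpha_1, alpha_5). So the algebra is type C_7, i.e. sp(14).

C_7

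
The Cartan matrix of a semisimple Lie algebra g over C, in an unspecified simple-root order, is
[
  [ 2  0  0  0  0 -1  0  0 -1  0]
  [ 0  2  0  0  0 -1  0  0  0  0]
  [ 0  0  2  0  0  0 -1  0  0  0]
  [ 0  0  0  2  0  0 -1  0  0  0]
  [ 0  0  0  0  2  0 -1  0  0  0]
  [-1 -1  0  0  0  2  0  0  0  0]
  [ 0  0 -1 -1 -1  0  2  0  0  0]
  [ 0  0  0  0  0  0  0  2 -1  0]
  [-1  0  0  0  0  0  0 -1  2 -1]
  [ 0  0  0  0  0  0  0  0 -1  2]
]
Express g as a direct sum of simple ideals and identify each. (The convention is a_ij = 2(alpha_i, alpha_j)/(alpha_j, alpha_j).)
D4 + D6

The diagram associated to this matrix has two connected components: the simple roots {alpha_3, alpha_4, alpha_5, alpha_7} form a chain of 2 nodes with a fork of two nodes at one end (D_4), and {alpha_1, alpha_2, alpha_6, alpha_8, alpha_9, alpha_10} form a chain of 4 nodes with a fork of two nodes at one end (D_6). A semisimple Lie algebra decomposes uniquely as the direct sum of simple ideals, one per connected component of its Dynkin diagram, so g ≅ D_4 ⊕ D_6 (dimension 28 + 66 = 94).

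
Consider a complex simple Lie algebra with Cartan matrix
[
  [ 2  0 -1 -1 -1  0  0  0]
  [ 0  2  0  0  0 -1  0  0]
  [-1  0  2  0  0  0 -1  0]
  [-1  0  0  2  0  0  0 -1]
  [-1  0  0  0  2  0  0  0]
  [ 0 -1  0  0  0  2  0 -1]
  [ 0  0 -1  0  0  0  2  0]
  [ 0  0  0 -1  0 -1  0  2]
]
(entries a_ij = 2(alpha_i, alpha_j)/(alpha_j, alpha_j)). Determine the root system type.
The matrix has rank 8 with 2's on the diagonal. Reading the off-diagonal entries as Dynkin edges (a single edge where a_ij = a_ji = -1; a double or triple edge where a_ij * a_ji = 2 or 3), the diagram is a chain of 7 nodes with one extra node attached to the third node from one end (E_8). One simple-root ordering that puts it in standard form is (alpha_7, alpha_5, alpha_3, alpha_1, alpha_4, alpha_8, alpha_6, alpha_2). So the algebra is type E_8.

E8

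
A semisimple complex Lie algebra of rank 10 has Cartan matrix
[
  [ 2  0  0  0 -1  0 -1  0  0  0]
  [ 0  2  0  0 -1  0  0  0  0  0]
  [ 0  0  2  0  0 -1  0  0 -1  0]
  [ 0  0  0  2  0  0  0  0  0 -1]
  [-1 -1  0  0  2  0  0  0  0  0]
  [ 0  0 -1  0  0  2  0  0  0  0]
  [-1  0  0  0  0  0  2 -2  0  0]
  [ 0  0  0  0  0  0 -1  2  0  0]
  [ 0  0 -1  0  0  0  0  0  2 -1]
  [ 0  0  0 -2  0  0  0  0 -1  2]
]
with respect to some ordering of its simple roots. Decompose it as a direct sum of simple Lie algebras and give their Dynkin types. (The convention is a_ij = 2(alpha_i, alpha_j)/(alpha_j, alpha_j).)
The diagram associated to this matrix has two connected components: the simple roots {alpha_3, alpha_4, alpha_6, alpha_9, alpha_10} form a chain of 5 nodes with a double edge at one end; the terminal node there is the unique short simple root (B_5), and {alpha_1, alpha_2, alpha_5, alpha_7, alpha_8} form a chain of 5 nodes with a double edge at one end; the terminal node there is the unique short simple root (B_5). A semisimple Lie algebra decomposes uniquely as the direct sum of simple ideals, one per connected component of its Dynkin diagram, so g ≅ B_5 ⊕ B_5 (dimension 55 + 55 = 110).

B_5 + B_5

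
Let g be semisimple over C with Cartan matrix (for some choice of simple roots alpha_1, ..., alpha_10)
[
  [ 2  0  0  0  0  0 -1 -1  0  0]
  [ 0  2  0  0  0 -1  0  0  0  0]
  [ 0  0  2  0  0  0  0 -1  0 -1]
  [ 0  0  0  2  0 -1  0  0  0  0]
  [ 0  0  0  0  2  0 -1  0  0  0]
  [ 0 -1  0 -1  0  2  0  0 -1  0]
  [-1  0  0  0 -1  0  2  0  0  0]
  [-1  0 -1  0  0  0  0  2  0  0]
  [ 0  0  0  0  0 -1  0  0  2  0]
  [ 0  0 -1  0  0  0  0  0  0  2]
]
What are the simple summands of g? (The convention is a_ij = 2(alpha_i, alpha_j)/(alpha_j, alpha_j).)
The diagram associated to this matrix has two connected components: the simple roots {alpha_1, alpha_3, alpha_5, alpha_7, alpha_8, alpha_10} form a chain of 6 nodes with single edges (A_6), and {alpha_2, alpha_4, alpha_6, alpha_9} form a chain of 2 nodes with a fork of two nodes at one end (D_4). A semisimple Lie algebra decomposes uniquely as the direct sum of simple ideals, one per connected component of its Dynkin diagram, so g ≅ A_6 ⊕ D_4 (dimension 48 + 28 = 76).

A_6 (sl(7)) ⊕ D_4 (so(8))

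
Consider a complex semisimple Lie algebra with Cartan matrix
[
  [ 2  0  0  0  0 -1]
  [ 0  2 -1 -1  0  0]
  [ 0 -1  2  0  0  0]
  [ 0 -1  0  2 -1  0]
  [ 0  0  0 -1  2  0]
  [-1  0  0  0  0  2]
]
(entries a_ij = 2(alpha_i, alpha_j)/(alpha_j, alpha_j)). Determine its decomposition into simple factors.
The diagram associated to this matrix has two connected components: the simple roots {alpha_1, alpha_6} form a chain of 2 nodes with single edges (A_2), and {alpha_2, alpha_3, alpha_4, alpha_5} form a chain of 4 nodes with single edges (A_4). A semisimple Lie algebra decomposes uniquely as the direct sum of simple ideals, one per connected component of its Dynkin diagram, so g ≅ A_2 ⊕ A_4 (dimension 8 + 24 = 32).

A_2 (sl(3)) + A_4 (sl(5))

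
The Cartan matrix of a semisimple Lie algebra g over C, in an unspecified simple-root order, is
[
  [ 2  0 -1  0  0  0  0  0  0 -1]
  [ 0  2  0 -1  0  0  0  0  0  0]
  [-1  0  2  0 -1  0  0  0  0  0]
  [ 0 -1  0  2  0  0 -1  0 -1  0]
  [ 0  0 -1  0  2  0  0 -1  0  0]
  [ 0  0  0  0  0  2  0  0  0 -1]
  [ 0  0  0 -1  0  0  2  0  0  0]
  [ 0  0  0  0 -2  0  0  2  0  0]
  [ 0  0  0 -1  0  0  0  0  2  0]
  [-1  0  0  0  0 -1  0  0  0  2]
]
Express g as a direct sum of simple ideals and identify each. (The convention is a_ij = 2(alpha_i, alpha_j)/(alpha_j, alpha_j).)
C_6 + D_4

The diagram associated to this matrix has two connected components: the simple roots {alpha_1, alpha_3, alpha_5, alpha_6, alpha_8, alpha_10} form a chain of 6 nodes with a double edge at one end; the terminal node there is the unique long simple root (C_6), and {alpha_2, alpha_4, alpha_7, alpha_9} form a chain of 2 nodes with a fork of two nodes at one end (D_4). A semisimple Lie algebra decomposes uniquely as the direct sum of simple ideals, one per connected component of its Dynkin diagram, so g ≅ C_6 ⊕ D_4 (dimension 78 + 28 = 106).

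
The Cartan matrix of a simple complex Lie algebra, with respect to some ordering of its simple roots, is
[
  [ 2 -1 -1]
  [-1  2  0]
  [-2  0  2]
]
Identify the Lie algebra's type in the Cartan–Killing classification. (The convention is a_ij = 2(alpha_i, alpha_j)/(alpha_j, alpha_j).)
C_3 (sp(6))

The matrix has rank 3 with 2's on the diagonal. Reading the off-diagonal entries as Dynkin edges (a single edge where a_ij = a_ji = -1; a double or triple edge where a_ij * a_ji = 2 or 3), the diagram is a chain of 3 nodes with a double edge at one end; the terminal node there is the unique long simple root (C_3). One simple-root ordering that puts it in standard form is (alpha_2, alpha_1, alpha_3). So the algebra is type C_3, i.e. sp(6).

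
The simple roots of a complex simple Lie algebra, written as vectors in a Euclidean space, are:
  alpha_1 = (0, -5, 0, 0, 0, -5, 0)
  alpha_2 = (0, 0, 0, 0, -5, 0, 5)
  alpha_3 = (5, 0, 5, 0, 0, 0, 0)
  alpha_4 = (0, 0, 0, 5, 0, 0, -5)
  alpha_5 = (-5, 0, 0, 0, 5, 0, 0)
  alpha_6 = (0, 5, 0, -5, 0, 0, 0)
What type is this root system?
Compute the Cartan integers a_ij = 2(alpha_i, alpha_j)/(alpha_j, alpha_j); the resulting 6x6 Cartan matrix is
[[2, 0, 0, 0, 0, -1], [0, 2, 0, -1, -1, 0], [0, 0, 2, 0, -1, 0], [0, -1, 0, 2, 0, -1], [0, -1, -1, 0, 2, 0], [-1, 0, 0, -1, 0, 2]].
All simple roots have the same length, so the diagram is simply laced. The associated Dynkin diagram is a chain of 6 nodes with single edges (A_6), so the type is A_6 (the algebra sl(7)).

A_6 (sl(7))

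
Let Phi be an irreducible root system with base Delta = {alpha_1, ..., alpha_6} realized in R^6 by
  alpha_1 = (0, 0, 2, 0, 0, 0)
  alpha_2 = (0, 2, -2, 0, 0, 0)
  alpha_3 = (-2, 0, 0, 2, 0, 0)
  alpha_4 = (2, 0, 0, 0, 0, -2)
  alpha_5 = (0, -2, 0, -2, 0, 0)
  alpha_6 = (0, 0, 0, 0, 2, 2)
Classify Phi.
Compute the Cartan integers a_ij = 2(alpha_i, alpha_j)/(alpha_j, alpha_j); the resulting 6x6 Cartan matrix is
[[2, -1, 0, 0, 0, 0], [-2, 2, 0, 0, -1, 0], [0, 0, 2, -1, -1, 0], [0, 0, -1, 2, 0, -1], [0, -1, -1, 0, 2, 0], [0, 0, 0, -1, 0, 2]].
The roots have two lengths (squared-length ratio 2:1); the short ones are alpha_{1}. The associated Dynkin diagram is a chain of 6 nodes with a double edge at one end; the terminal node there is the unique short simple root (B_6), so the type is B_6 (the algebra so(13)).

B6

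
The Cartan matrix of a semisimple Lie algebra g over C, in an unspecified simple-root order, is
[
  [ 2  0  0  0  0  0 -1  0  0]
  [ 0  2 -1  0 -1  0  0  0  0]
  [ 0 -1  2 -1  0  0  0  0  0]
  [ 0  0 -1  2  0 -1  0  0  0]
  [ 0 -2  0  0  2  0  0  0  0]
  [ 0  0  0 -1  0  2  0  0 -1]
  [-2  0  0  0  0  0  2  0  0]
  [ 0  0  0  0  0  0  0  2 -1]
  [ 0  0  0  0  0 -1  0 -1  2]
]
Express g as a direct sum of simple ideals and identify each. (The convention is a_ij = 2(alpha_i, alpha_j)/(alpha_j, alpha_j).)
B2 + C7

The diagram associated to this matrix has two connected components: the simple roots {alpha_1, alpha_7} form a chain of 2 nodes with a double edge at one end; the terminal node there is the unique short simple root (B_2), and {alpha_2, alpha_3, alpha_4, alpha_5, alpha_6, alpha_8, alpha_9} form a chain of 7 nodes with a double edge at one end; the terminal node there is the unique long simple root (C_7). A semisimple Lie algebra decomposes uniquely as the direct sum of simple ideals, one per connected component of its Dynkin diagram, so g ≅ B_2 ⊕ C_7 (dimension 10 + 105 = 115).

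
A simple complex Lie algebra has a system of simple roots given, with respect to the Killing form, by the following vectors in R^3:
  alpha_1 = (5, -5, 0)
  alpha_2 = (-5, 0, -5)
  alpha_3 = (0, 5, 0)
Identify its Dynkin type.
B3

Compute the Cartan integers a_ij = 2(alpha_i, alpha_j)/(alpha_j, alpha_j); the resulting 3x3 Cartan matrix is
[[2, -1, -2], [-1, 2, 0], [-1, 0, 2]].
The roots have two lengths (squared-length ratio 2:1); the short ones are alpha_{3}. The associated Dynkin diagram is a chain of 3 nodes with a double edge at one end; the terminal node there is the unique short simple root (B_3), so the type is B_3 (the algebra so(7)).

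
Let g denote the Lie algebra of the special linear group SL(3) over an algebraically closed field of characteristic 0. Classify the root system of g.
A2

This is sl(3), which has dimension 3^2 - 1 = 8 and rank 3 - 1 = 2 (a Cartan subalgebra is the diagonal traceless matrices). In the classification of classical Lie algebras, the special linear algebra sl(n+1) has type A_n; here n = 2, so the Dynkin diagram is a chain of 2 nodes with single edges (A_2). Hence the type is A_2.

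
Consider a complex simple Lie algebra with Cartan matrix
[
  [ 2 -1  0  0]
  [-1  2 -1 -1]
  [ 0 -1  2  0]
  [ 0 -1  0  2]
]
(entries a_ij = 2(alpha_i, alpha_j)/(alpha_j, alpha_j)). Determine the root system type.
type D_4

The matrix has rank 4 with 2's on the diagonal. Reading the off-diagonal entries as Dynkin edges (a single edge where a_ij = a_ji = -1; a double or triple edge where a_ij * a_ji = 2 or 3), the diagram is a chain of 2 nodes with a fork of two nodes at one end (D_4). One simple-root ordering that puts it in standard form is (alpha_4, alpha_2, alpha_3, alpha_1). So the algebra is type D_4, i.e. so(8).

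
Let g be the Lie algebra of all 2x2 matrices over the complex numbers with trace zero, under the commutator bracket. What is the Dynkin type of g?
type A_1

This is sl(2), which has dimension 2^2 - 1 = 3 and rank 2 - 1 = 1 (a Cartan subalgebra is the diagonal traceless matrices). In the classification of classical Lie algebras, the special linear algebra sl(n+1) has type A_n; here n = 1, so the Dynkin diagram is a chain of 1 nodes with single edges (A_1). Hence the type is A_1.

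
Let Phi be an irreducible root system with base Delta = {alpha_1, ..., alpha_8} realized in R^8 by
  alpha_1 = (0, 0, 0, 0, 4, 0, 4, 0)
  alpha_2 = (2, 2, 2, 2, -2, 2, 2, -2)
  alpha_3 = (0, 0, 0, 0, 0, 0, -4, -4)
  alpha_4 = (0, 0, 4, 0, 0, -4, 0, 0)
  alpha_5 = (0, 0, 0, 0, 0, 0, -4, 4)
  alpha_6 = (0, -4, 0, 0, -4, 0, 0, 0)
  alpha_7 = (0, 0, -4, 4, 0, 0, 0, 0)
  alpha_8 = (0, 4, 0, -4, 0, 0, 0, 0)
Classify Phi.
Compute the Cartan integers a_ij = 2(alpha_i, alpha_j)/(alpha_j, alpha_j); the resulting 8x8 Cartan matrix is
[[2, 0, -1, 0, -1, -1, 0, 0], [0, 2, 0, 0, -1, 0, 0, 0], [-1, 0, 2, 0, 0, 0, 0, 0], [0, 0, 0, 2, 0, 0, -1, 0], [-1, -1, 0, 0, 2, 0, 0, 0], [-1, 0, 0, 0, 0, 2, 0, -1], [0, 0, 0, -1, 0, 0, 2, -1], [0, 0, 0, 0, 0, -1, -1, 2]].
All simple roots have the same length, so the diagram is simply laced. The associated Dynkin diagram is a chain of 7 nodes with one extra node attached to the third node from one end (E_8), so the type is E_8.

E8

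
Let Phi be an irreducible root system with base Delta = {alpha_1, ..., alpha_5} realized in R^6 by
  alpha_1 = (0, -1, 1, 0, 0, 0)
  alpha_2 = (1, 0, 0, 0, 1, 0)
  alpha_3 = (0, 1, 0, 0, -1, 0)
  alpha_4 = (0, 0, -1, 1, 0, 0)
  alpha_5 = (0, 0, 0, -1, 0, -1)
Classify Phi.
A5

Compute the Cartan integers a_ij = 2(alpha_i, alpha_j)/(alpha_j, alpha_j); the resulting 5x5 Cartan matrix is
[[2, 0, -1, -1, 0], [0, 2, -1, 0, 0], [-1, -1, 2, 0, 0], [-1, 0, 0, 2, -1], [0, 0, 0, -1, 2]].
All simple roots have the same length, so the diagram is simply laced. The associated Dynkin diagram is a chain of 5 nodes with single edges (A_5), so the type is A_5 (the algebra sl(6)).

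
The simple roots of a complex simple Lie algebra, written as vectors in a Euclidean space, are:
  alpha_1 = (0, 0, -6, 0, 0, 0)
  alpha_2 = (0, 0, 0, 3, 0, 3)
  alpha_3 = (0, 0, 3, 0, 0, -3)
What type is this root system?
Compute the Cartan integers a_ij = 2(alpha_i, alpha_j)/(alpha_j, alpha_j); the resulting 3x3 Cartan matrix is
[[2, 0, -2], [0, 2, -1], [-1, -1, 2]].
The roots have two lengths (squared-length ratio 2:1); the short ones are alpha_{2,3}. The associated Dynkin diagram is a chain of 3 nodes with a double edge at one end; the terminal node there is the unique long simple root (C_3), so the type is C_3 (the algebra sp(6)).

type C_3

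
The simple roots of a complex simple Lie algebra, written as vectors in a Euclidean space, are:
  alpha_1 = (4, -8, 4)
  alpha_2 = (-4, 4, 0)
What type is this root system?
Compute the Cartan integers a_ij = 2(alpha_i, alpha_j)/(alpha_j, alpha_j); the resulting 2x2 Cartan matrix is
[[2, -3], [-1, 2]].
The roots have two lengths (squared-length ratio 3:1); the short ones are alpha_{2}. The associated Dynkin diagram is two nodes joined by a triple edge (G_2), so the type is G_2.

G_2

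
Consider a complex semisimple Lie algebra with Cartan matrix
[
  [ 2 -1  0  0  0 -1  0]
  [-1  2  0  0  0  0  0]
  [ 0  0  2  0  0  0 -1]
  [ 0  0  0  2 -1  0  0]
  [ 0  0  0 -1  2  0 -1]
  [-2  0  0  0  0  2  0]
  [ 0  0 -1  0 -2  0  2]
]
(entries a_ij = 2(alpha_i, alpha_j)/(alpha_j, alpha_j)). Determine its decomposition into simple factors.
C_3 (sp(6)) ⊕ F_4

The diagram associated to this matrix has two connected components: the simple roots {alpha_1, alpha_2, alpha_6} form a chain of 3 nodes with a double edge at one end; the terminal node there is the unique long simple root (C_3), and {alpha_3, alpha_4, alpha_5, alpha_7} form a chain of 4 nodes with a double edge between the middle two (F_4). A semisimple Lie algebra decomposes uniquely as the direct sum of simple ideals, one per connected component of its Dynkin diagram, so g ≅ C_3 ⊕ F_4 (dimension 21 + 52 = 73).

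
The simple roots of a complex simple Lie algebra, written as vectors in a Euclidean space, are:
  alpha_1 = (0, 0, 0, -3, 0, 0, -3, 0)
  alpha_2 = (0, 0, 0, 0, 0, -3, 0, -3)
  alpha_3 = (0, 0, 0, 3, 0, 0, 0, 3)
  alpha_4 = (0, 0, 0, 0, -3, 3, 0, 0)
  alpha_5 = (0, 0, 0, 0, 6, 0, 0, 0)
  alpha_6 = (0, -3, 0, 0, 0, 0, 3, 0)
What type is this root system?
type C_6

Compute the Cartan integers a_ij = 2(alpha_i, alpha_j)/(alpha_j, alpha_j); the resulting 6x6 Cartan matrix is
[[2, 0, -1, 0, 0, -1], [0, 2, -1, -1, 0, 0], [-1, -1, 2, 0, 0, 0], [0, -1, 0, 2, -1, 0], [0, 0, 0, -2, 2, 0], [-1, 0, 0, 0, 0, 2]].
The roots have two lengths (squared-length ratio 2:1); the short ones are alpha_{1,2,3,4,6}. The associated Dynkin diagram is a chain of 6 nodes with a double edge at one end; the terminal node there is the unique long simple root (C_6), so the type is C_6 (the algebra sp(12)).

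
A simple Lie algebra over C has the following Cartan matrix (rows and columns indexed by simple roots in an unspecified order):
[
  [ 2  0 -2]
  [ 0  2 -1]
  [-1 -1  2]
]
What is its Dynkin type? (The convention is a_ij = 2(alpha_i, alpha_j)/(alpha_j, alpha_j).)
The matrix has rank 3 with 2's on the diagonal. Reading the off-diagonal entries as Dynkin edges (a single edge where a_ij = a_ji = -1; a double or triple edge where a_ij * a_ji = 2 or 3), the diagram is a chain of 3 nodes with a double edge at one end; the terminal node there is the unique long simple root (C_3). One simple-root ordering that puts it in standard form is (alpha_2, alpha_3, alpha_1). So the algebra is type C_3, i.e. sp(6).

C3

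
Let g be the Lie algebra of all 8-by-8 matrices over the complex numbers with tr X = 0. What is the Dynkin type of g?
This is sl(8), which has dimension 8^2 - 1 = 63 and rank 8 - 1 = 7 (a Cartan subalgebra is the diagonal traceless matrices). In the classification of classical Lie algebras, the special linear algebra sl(n+1) has type A_n; here n = 7, so the Dynkin diagram is a chain of 7 nodes with single edges (A_7). Hence the type is A_7.

A_7 (sl(8))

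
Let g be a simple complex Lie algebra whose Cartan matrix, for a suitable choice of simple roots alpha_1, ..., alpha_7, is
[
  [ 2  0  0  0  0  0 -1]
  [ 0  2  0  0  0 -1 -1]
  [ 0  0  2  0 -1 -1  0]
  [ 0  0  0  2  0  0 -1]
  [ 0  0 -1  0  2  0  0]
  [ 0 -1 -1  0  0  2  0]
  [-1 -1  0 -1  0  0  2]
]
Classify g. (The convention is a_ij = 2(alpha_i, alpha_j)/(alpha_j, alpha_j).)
The matrix has rank 7 with 2's on the diagonal. Reading the off-diagonal entries as Dynkin edges (a single edge where a_ij = a_ji = -1; a double or triple edge where a_ij * a_ji = 2 or 3), the diagram is a chain of 5 nodes with a fork of two nodes at one end (D_7). One simple-root ordering that puts it in standard form is (alpha_5, alpha_3, alpha_6, alpha_2, alpha_7, alpha_4, alpha_1). So the algebra is type D_7, i.e. so(14).

D_7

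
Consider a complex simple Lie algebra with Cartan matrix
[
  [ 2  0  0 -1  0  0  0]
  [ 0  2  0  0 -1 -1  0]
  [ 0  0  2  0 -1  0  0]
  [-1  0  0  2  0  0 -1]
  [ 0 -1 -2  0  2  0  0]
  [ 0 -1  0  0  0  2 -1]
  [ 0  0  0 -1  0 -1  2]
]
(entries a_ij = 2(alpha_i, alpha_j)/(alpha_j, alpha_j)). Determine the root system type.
The matrix has rank 7 with 2's on the diagonal. Reading the off-diagonal entries as Dynkin edges (a single edge where a_ij = a_ji = -1; a double or triple edge where a_ij * a_ji = 2 or 3), the diagram is a chain of 7 nodes with a double edge at one end; the terminal node there is the unique short simple root (B_7). One simple-root ordering that puts it in standard form is (alpha_1, alpha_4, alpha_7, alpha_6, alpha_2, alpha_5, alpha_3). So the algebra is type B_7, i.e. so(15).

B_7 (so(15))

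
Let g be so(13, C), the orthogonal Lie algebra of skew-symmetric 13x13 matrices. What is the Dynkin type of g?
This is so(13) with 13 odd, which has dimension 13(13-1)/2 = 78 and rank (13-1)/2 = 6. In the classification of classical Lie algebras, the orthogonal algebra so(2n+1) in an odd number of variables has type B_n; here n = 6, so the Dynkin diagram is a chain of 6 nodes with a double edge at one end; the terminal node there is the unique short simple root (B_6). Hence the type is B_6.

B_6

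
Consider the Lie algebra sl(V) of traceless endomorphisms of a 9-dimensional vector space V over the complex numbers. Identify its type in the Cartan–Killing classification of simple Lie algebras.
A8

This is sl(9), which has dimension 9^2 - 1 = 80 and rank 9 - 1 = 8 (a Cartan subalgebra is the diagonal traceless matrices). In the classification of classical Lie algebras, the special linear algebra sl(n+1) has type A_n; here n = 8, so the Dynkin diagram is a chain of 8 nodes with single edges (A_8). Hence the type is A_8.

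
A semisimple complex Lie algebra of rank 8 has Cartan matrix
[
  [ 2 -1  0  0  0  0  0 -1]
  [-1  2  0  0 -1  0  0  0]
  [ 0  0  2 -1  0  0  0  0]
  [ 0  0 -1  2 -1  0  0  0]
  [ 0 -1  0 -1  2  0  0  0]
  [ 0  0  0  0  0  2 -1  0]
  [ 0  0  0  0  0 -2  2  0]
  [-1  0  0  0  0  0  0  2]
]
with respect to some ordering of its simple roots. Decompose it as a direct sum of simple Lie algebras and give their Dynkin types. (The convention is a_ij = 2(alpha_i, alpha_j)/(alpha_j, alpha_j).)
The diagram associated to this matrix has two connected components: the simple roots {alpha_1, alpha_2, alpha_3, alpha_4, alpha_5, alpha_8} form a chain of 6 nodes with single edges (A_6), and {alpha_6, alpha_7} form a chain of 2 nodes with a double edge at one end; the terminal node there is the unique short simple root (B_2). A semisimple Lie algebra decomposes uniquely as the direct sum of simple ideals, one per connected component of its Dynkin diagram, so g ≅ A_6 ⊕ B_2 (dimension 48 + 10 = 58).

A_6 (sl(7)) + B_2 (so(5))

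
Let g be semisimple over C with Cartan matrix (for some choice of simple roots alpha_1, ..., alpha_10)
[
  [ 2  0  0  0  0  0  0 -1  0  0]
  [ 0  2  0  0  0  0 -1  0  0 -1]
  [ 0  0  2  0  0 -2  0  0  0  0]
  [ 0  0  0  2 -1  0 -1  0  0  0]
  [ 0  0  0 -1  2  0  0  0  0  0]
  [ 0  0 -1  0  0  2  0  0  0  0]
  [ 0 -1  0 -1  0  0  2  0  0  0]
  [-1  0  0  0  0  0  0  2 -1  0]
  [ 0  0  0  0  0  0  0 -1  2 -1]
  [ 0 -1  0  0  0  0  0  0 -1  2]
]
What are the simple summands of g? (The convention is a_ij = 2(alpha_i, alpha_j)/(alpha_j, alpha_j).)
The diagram associated to this matrix has two connected components: the simple roots {alpha_1, alpha_2, alpha_4, alpha_5, alpha_7, alpha_8, alpha_9, alpha_10} form a chain of 8 nodes with single edges (A_8), and {alpha_3, alpha_6} form a chain of 2 nodes with a double edge at one end; the terminal node there is the unique short simple root (B_2). A semisimple Lie algebra decomposes uniquely as the direct sum of simple ideals, one per connected component of its Dynkin diagram, so g ≅ A_8 ⊕ B_2 (dimension 80 + 10 = 90).

A8 + B2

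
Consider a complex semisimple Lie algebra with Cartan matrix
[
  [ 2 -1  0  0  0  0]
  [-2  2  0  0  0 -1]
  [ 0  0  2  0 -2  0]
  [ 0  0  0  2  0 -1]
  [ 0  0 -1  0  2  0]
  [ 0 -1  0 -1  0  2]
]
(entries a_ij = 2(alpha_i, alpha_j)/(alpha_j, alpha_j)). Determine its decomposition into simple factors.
B_2 + B_4

The diagram associated to this matrix has two connected components: the simple roots {alpha_3, alpha_5} form a chain of 2 nodes with a double edge at one end; the terminal node there is the unique short simple root (B_2), and {alpha_1, alpha_2, alpha_4, alpha_6} form a chain of 4 nodes with a double edge at one end; the terminal node there is the unique short simple root (B_4). A semisimple Lie algebra decomposes uniquely as the direct sum of simple ideals, one per connected component of its Dynkin diagram, so g ≅ B_2 ⊕ B_4 (dimension 10 + 36 = 46).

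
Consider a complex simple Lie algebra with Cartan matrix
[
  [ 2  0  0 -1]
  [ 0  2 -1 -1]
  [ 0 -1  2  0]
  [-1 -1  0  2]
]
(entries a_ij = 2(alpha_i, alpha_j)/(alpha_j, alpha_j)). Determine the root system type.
The matrix has rank 4 with 2's on the diagonal. Reading the off-diagonal entries as Dynkin edges (a single edge where a_ij = a_ji = -1; a double or triple edge where a_ij * a_ji = 2 or 3), the diagram is a chain of 4 nodes with single edges (A_4). One simple-root ordering that puts it in standard form is (alpha_3, alpha_2, alpha_4, alpha_1). So the algebra is type A_4, i.e. sl(5).

type A_4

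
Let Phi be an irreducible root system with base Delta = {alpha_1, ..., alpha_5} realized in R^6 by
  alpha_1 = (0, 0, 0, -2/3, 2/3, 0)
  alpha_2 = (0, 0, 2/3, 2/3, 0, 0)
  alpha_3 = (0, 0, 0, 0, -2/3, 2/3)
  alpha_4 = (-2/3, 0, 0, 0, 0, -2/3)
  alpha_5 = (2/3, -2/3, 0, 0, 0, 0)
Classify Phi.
A5

Compute the Cartan integers a_ij = 2(alpha_i, alpha_j)/(alpha_j, alpha_j); the resulting 5x5 Cartan matrix is
[[2, -1, -1, 0, 0], [-1, 2, 0, 0, 0], [-1, 0, 2, -1, 0], [0, 0, -1, 2, -1], [0, 0, 0, -1, 2]].
All simple roots have the same length, so the diagram is simply laced. The associated Dynkin diagram is a chain of 5 nodes with single edges (A_5), so the type is A_5 (the algebra sl(6)).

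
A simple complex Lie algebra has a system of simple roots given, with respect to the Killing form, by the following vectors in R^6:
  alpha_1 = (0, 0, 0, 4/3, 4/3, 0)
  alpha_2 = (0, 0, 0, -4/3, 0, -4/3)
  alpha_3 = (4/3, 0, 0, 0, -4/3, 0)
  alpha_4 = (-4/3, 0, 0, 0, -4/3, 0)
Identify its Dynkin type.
D_4 (so(8))

Compute the Cartan integers a_ij = 2(alpha_i, alpha_j)/(alpha_j, alpha_j); the resulting 4x4 Cartan matrix is
[[2, -1, -1, -1], [-1, 2, 0, 0], [-1, 0, 2, 0], [-1, 0, 0, 2]].
All simple roots have the same length, so the diagram is simply laced. The associated Dynkin diagram is a chain of 2 nodes with a fork of two nodes at one end (D_4), so the type is D_4 (the algebra so(8)).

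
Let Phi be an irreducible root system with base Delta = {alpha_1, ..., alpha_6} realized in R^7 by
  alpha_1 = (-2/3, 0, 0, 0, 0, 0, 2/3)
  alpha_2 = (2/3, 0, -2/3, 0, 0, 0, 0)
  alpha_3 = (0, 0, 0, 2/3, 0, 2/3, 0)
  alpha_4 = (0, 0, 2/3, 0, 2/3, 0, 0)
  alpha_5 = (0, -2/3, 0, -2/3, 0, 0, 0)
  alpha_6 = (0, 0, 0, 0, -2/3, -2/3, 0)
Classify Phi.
A_6

Compute the Cartan integers a_ij = 2(alpha_i, alpha_j)/(alpha_j, alpha_j); the resulting 6x6 Cartan matrix is
[[2, -1, 0, 0, 0, 0], [-1, 2, 0, -1, 0, 0], [0, 0, 2, 0, -1, -1], [0, -1, 0, 2, 0, -1], [0, 0, -1, 0, 2, 0], [0, 0, -1, -1, 0, 2]].
All simple roots have the same length, so the diagram is simply laced. The associated Dynkin diagram is a chain of 6 nodes with single edges (A_6), so the type is A_6 (the algebra sl(7)).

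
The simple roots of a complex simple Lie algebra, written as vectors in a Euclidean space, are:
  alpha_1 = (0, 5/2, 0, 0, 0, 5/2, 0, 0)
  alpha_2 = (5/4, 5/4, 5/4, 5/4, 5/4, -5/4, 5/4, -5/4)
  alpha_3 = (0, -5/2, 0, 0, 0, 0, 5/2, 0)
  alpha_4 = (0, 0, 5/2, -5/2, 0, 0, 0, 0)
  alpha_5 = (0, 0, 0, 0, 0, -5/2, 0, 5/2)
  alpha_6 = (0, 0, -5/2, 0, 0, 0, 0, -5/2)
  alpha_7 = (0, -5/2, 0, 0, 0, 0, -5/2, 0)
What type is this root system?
E_7

Compute the Cartan integers a_ij = 2(alpha_i, alpha_j)/(alpha_j, alpha_j); the resulting 7x7 Cartan matrix is
[[2, 0, -1, 0, -1, 0, -1], [0, 2, 0, 0, 0, 0, -1], [-1, 0, 2, 0, 0, 0, 0], [0, 0, 0, 2, 0, -1, 0], [-1, 0, 0, 0, 2, -1, 0], [0, 0, 0, -1, -1, 2, 0], [-1, -1, 0, 0, 0, 0, 2]].
All simple roots have the same length, so the diagram is simply laced. The associated Dynkin diagram is a chain of 6 nodes with one extra node attached to the third node from one end (E_7), so the type is E_7.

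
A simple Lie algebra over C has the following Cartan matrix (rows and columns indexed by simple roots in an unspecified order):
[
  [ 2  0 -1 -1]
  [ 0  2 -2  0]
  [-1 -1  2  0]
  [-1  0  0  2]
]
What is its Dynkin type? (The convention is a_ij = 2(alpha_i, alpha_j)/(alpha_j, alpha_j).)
The matrix has rank 4 with 2's on the diagonal. Reading the off-diagonal entries as Dynkin edges (a single edge where a_ij = a_ji = -1; a double or triple edge where a_ij * a_ji = 2 or 3), the diagram is a chain of 4 nodes with a double edge at one end; the terminal node there is the unique long simple root (C_4). One simple-root ordering that puts it in standard form is (alpha_4, alpha_1, alpha_3, alpha_2). So the algebra is type C_4, i.e. sp(8).

C_4 (sp(8))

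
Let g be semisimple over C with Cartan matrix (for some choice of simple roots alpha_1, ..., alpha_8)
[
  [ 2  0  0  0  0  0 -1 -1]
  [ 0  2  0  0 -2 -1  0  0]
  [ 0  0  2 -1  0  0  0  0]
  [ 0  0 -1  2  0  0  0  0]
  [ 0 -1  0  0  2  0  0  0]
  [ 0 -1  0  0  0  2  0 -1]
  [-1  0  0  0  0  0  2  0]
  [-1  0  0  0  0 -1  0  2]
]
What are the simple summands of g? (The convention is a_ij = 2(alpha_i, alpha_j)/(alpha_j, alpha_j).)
A2 ⊕ B6

The diagram associated to this matrix has two connected components: the simple roots {alpha_3, alpha_4} form a chain of 2 nodes with single edges (A_2), and {alpha_1, alpha_2, alpha_5, alpha_6, alpha_7, alpha_8} form a chain of 6 nodes with a double edge at one end; the terminal node there is the unique short simple root (B_6). A semisimple Lie algebra decomposes uniquely as the direct sum of simple ideals, one per connected component of its Dynkin diagram, so g ≅ A_2 ⊕ B_6 (dimension 8 + 78 = 86).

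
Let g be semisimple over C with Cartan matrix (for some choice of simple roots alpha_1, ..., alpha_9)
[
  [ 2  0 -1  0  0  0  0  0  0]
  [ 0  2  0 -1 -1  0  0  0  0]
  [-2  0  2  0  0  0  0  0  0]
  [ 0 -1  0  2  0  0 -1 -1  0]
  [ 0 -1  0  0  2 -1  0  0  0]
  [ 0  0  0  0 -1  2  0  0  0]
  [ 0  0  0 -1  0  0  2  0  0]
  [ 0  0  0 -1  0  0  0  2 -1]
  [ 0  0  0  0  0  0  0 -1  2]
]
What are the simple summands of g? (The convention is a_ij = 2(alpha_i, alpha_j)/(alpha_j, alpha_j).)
The diagram associated to this matrix has two connected components: the simple roots {alpha_1, alpha_3} form a chain of 2 nodes with a double edge at one end; the terminal node there is the unique short simple root (B_2), and {alpha_2, alpha_4, alpha_5, alpha_6, alpha_7, alpha_8, alpha_9} form a chain of 6 nodes with one extra node attached to the third node from one end (E_7). A semisimple Lie algebra decomposes uniquely as the direct sum of simple ideals, one per connected component of its Dynkin diagram, so g ≅ B_2 ⊕ E_7 (dimension 10 + 133 = 143).

B_2 ⊕ E_7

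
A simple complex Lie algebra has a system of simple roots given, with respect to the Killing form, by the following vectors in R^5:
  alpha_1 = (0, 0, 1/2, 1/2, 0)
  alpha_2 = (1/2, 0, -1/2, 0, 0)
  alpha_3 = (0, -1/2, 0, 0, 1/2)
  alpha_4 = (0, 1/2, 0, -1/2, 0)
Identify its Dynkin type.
Compute the Cartan integers a_ij = 2(alpha_i, alpha_j)/(alpha_j, alpha_j); the resulting 4x4 Cartan matrix is
[[2, -1, 0, -1], [-1, 2, 0, 0], [0, 0, 2, -1], [-1, 0, -1, 2]].
All simple roots have the same length, so the diagram is simply laced. The associated Dynkin diagram is a chain of 4 nodes with single edges (A_4), so the type is A_4 (the algebra sl(5)).

A4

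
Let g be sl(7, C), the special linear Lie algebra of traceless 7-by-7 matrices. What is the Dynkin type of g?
This is sl(7), which has dimension 7^2 - 1 = 48 and rank 7 - 1 = 6 (a Cartan subalgebra is the diagonal traceless matrices). In the classification of classical Lie algebras, the special linear algebra sl(n+1) has type A_n; here n = 6, so the Dynkin diagram is a chain of 6 nodes with single edges (A_6). Hence the type is A_6.

type A_6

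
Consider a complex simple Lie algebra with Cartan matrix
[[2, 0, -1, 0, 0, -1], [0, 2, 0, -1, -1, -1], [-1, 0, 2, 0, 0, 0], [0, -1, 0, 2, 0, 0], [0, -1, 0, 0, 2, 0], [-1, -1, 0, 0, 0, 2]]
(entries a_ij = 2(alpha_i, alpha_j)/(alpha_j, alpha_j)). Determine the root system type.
D_6

The matrix has rank 6 with 2's on the diagonal. Reading the off-diagonal entries as Dynkin edges (a single edge where a_ij = a_ji = -1; a double or triple edge where a_ij * a_ji = 2 or 3), the diagram is a chain of 4 nodes with a fork of two nodes at one end (D_6). One simple-root ordering that puts it in standard form is (alpha_3, alpha_1, alpha_6, alpha_2, alpha_5, alpha_4). So the algebra is type D_6, i.e. so(12).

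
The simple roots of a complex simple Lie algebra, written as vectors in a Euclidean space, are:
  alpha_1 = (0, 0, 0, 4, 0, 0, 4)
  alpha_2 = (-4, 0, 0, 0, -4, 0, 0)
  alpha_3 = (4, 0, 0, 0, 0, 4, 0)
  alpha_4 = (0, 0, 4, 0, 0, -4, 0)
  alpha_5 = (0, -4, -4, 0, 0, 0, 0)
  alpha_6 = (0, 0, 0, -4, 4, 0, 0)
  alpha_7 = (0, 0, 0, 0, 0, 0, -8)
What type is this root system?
C7

Compute the Cartan integers a_ij = 2(alpha_i, alpha_j)/(alpha_j, alpha_j); the resulting 7x7 Cartan matrix is
[[2, 0, 0, 0, 0, -1, -1], [0, 2, -1, 0, 0, -1, 0], [0, -1, 2, -1, 0, 0, 0], [0, 0, -1, 2, -1, 0, 0], [0, 0, 0, -1, 2, 0, 0], [-1, -1, 0, 0, 0, 2, 0], [-2, 0, 0, 0, 0, 0, 2]].
The roots have two lengths (squared-length ratio 2:1); the short ones are alpha_{1,2,3,4,5,6}. The associated Dynkin diagram is a chain of 7 nodes with a double edge at one end; the terminal node there is the unique long simple root (C_7), so the type is C_7 (the algebra sp(14)).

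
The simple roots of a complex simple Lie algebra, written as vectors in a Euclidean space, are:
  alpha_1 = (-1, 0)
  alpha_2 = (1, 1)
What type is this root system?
Compute the Cartan integers a_ij = 2(alpha_i, alpha_j)/(alpha_j, alpha_j); the resulting 2x2 Cartan matrix is
[[2, -1], [-2, 2]].
The roots have two lengths (squared-length ratio 2:1); the short ones are alpha_{1}. The associated Dynkin diagram is a chain of 2 nodes with a double edge at one end; the terminal node there is the unique short simple root (B_2), so the type is B_2 (the algebra so(5)).

type B_2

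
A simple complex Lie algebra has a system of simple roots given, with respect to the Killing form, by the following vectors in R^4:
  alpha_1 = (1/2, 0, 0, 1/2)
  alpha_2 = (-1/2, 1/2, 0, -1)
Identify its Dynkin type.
Compute the Cartan integers a_ij = 2(alpha_i, alpha_j)/(alpha_j, alpha_j); the resulting 2x2 Cartan matrix is
[[2, -1], [-3, 2]].
The roots have two lengths (squared-length ratio 3:1); the short ones are alpha_{1}. The associated Dynkin diagram is two nodes joined by a triple edge (G_2), so the type is G_2.

G2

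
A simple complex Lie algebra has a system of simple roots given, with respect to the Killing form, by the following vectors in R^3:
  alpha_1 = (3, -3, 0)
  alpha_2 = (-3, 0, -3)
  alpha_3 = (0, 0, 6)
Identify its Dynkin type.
type C_3

Compute the Cartan integers a_ij = 2(alpha_i, alpha_j)/(alpha_j, alpha_j); the resulting 3x3 Cartan matrix is
[[2, -1, 0], [-1, 2, -1], [0, -2, 2]].
The roots have two lengths (squared-length ratio 2:1); the short ones are alpha_{1,2}. The associated Dynkin diagram is a chain of 3 nodes with a double edge at one end; the terminal node there is the unique long simple root (C_3), so the type is C_3 (the algebra sp(6)).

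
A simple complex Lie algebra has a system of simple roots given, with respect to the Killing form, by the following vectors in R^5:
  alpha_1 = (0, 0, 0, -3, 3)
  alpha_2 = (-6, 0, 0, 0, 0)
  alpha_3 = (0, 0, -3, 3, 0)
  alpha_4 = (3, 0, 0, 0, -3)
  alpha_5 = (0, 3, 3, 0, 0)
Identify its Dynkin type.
C5

Compute the Cartan integers a_ij = 2(alpha_i, alpha_j)/(alpha_j, alpha_j); the resulting 5x5 Cartan matrix is
[[2, 0, -1, -1, 0], [0, 2, 0, -2, 0], [-1, 0, 2, 0, -1], [-1, -1, 0, 2, 0], [0, 0, -1, 0, 2]].
The roots have two lengths (squared-length ratio 2:1); the short ones are alpha_{1,3,4,5}. The associated Dynkin diagram is a chain of 5 nodes with a double edge at one end; the terminal node there is the unique long simple root (C_5), so the type is C_5 (the algebra sp(10)).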